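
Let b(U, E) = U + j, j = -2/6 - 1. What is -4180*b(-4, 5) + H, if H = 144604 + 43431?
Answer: 630985/3 ≈ 2.1033e+5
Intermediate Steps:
j = -4/3 (j = (1/6)*(-2) - 1 = -1/3 - 1 = -4/3 ≈ -1.3333)
b(U, E) = -4/3 + U (b(U, E) = U - 4/3 = -4/3 + U)
H = 188035
-4180*b(-4, 5) + H = -4180*(-4/3 - 4) + 188035 = -4180*(-16/3) + 188035 = 66880/3 + 188035 = 630985/3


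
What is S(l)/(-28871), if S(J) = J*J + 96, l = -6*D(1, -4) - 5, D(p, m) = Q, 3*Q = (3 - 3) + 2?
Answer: -177/28871 ≈ -0.0061307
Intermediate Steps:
Q = 2/3 (Q = ((3 - 3) + 2)/3 = (0 + 2)/3 = (1/3)*2 = 2/3 ≈ 0.66667)
D(p, m) = 2/3
l = -9 (l = -6*2/3 - 5 = -4 - 5 = -9)
S(J) = 96 + J**2 (S(J) = J**2 + 96 = 96 + J**2)
S(l)/(-28871) = (96 + (-9)**2)/(-28871) = (96 + 81)*(-1/28871) = 177*(-1/28871) = -177/28871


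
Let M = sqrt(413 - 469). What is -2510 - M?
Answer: -2510 - 2*I*sqrt(14) ≈ -2510.0 - 7.4833*I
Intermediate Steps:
M = 2*I*sqrt(14) (M = sqrt(-56) = 2*I*sqrt(14) ≈ 7.4833*I)
-2510 - M = -2510 - 2*I*sqrt(14)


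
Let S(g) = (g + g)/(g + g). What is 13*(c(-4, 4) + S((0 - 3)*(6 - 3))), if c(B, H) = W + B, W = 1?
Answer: -26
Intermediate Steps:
S(g) = 1 (S(g) = (2*g)/((2*g)) = (2*g)*(1/(2*g)) = 1)
c(B, H) = 1 + B
13*(c(-4, 4) + S((0 - 3)*(6 - 3))) = 13*((1 - 4) + 1) = 13*(-3 + 1) = 13*(-2) = -26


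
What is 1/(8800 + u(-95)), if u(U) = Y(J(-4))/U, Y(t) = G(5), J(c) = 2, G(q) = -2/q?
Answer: 475/4180002 ≈ 0.00011364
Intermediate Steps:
Y(t) = -⅖ (Y(t) = -2/5 = -2*⅕ = -⅖)
u(U) = -2/(5*U)
1/(8800 + u(-95)) = 1/(8800 - ⅖/(-95)) = 1/(8800 - ⅖*(-1/95)) = 1/(8800 + 2/475) = 1/(4180002/475) = 475/4180002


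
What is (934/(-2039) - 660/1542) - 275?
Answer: -144570653/524023 ≈ -275.89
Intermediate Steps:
(934/(-2039) - 660/1542) - 275 = (934*(-1/2039) - 660*1/1542) - 275 = (-934/2039 - 110/257) - 275 = -464328/524023 - 275 = -144570653/524023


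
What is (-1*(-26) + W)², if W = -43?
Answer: 289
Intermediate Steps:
(-1*(-26) + W)² = (-1*(-26) - 43)² = (26 - 43)² = (-17)² = 289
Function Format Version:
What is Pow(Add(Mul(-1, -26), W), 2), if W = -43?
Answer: 289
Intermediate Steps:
Pow(Add(Mul(-1, -26), W), 2) = Pow(Add(Mul(-1, -26), -43), 2) = Pow(Add(26, -43), 2) = Pow(-17, 2) = 289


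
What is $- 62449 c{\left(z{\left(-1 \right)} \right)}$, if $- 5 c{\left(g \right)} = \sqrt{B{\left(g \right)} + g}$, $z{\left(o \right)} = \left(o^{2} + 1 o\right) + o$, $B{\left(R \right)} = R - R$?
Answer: $\frac{62449 i}{5} \approx 12490.0 i$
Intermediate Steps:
$B{\left(R \right)} = 0$
$z{\left(o \right)} = o^{2} + 2 o$ ($z{\left(o \right)} = \left(o^{2} + o\right) + o = \left(o + o^{2}\right) + o = o^{2} + 2 o$)
$c{\left(g \right)} = - \frac{\sqrt{g}}{5}$ ($c{\left(g \right)} = - \frac{\sqrt{0 + g}}{5} = - \frac{\sqrt{g}}{5}$)
$- 62449 c{\left(z{\left(-1 \right)} \right)} = - 62449 \left(- \frac{\sqrt{- (2 - 1)}}{5}\right) = - 62449 \left(- \frac{\sqrt{\left(-1\right) 1}}{5}\right) = - 62449 \left(- \frac{\sqrt{-1}}{5}\right) = - 62449 \left(- \frac{i}{5}\right) = \frac{62449 i}{5}$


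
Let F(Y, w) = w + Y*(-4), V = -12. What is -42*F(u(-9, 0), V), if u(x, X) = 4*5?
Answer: 3864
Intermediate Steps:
u(x, X) = 20
F(Y, w) = w - 4*Y
-42*F(u(-9, 0), V) = -42*(-12 - 4*20) = -42*(-12 - 80) = -42*(-92) = 3864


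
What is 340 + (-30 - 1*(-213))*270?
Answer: 49750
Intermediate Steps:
340 + (-30 - 1*(-213))*270 = 340 + (-30 + 213)*270 = 340 + 183*270 = 340 + 49410 = 49750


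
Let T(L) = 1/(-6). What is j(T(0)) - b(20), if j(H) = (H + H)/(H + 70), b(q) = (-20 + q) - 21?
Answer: 8797/419 ≈ 20.995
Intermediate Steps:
b(q) = -41 + q
T(L) = -1/6
j(H) = 2*H/(70 + H) (j(H) = (2*H)/(70 + H) = 2*H/(70 + H))
j(T(0)) - b(20) = 2*(-1/6)/(70 - 1/6) - (-41 + 20) = 2*(-1/6)/(419/6) - 1*(-21) = 2*(-1/6)*(6/419) + 21 = -2/419 + 21 = 8797/419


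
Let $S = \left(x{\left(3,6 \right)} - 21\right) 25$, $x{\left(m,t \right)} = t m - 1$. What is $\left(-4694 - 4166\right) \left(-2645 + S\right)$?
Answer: $24320700$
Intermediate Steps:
$x{\left(m,t \right)} = -1 + m t$ ($x{\left(m,t \right)} = m t - 1 = -1 + m t$)
$S = -100$ ($S = \left(\left(-1 + 3 \cdot 6\right) - 21\right) 25 = \left(\left(-1 + 18\right) - 21\right) 25 = \left(17 - 21\right) 25 = \left(-4\right) 25 = -100$)
$\left(-4694 - 4166\right) \left(-2645 + S\right) = \left(-4694 - 4166\right) \left(-2645 - 100\right) = \left(-8860\right) \left(-2745\right) = 24320700$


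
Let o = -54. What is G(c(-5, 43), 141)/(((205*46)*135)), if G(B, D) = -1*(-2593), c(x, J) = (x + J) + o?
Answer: 2593/1273050 ≈ 0.0020368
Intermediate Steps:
c(x, J) = -54 + J + x (c(x, J) = (x + J) - 54 = (J + x) - 54 = -54 + J + x)
G(B, D) = 2593
G(c(-5, 43), 141)/(((205*46)*135)) = 2593/(((205*46)*135)) = 2593/((9430*135)) = 2593/1273050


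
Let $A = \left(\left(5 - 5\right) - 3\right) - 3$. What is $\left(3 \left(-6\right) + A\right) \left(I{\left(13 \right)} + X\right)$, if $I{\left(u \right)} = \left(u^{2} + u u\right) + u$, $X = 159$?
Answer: $-12240$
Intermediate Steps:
$I{\left(u \right)} = u + 2 u^{2}$ ($I{\left(u \right)} = \left(u^{2} + u^{2}\right) + u = 2 u^{2} + u = u + 2 u^{2}$)
$A = -6$ ($A = \left(0 - 3\right) - 3 = -3 - 3 = -6$)
$\left(3 \left(-6\right) + A\right) \left(I{\left(13 \right)} + X\right) = \left(3 \left(-6\right) - 6\right) \left(13 \left(1 + 2 \cdot 13\right) + 159\right) = \left(-18 - 6\right) \left(13 \left(1 + 26\right) + 159\right) = - 24 \left(13 \cdot 27 + 159\right) = - 24 \left(351 + 159\right) = \left(-24\right) 510 = -12240$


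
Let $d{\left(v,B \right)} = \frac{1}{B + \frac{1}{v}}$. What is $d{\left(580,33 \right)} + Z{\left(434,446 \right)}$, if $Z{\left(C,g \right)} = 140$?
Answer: $\frac{2680320}{19141} \approx 140.03$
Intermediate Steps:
$d{\left(580,33 \right)} + Z{\left(434,446 \right)} = \frac{580}{1 + 33 \cdot 580} + 140 = \frac{580}{1 + 19140} + 140 = \frac{580}{19141} + 140 = \frac{2680320}{19141}$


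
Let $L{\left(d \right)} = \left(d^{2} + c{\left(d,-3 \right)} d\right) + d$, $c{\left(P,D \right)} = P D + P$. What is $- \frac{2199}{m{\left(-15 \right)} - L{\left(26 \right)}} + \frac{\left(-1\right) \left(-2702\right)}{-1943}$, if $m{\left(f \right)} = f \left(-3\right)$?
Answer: $- \frac{6150547}{1350385} \approx -4.5547$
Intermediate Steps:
$c{\left(P,D \right)} = P + D P$ ($c{\left(P,D \right)} = D P + P = P + D P$)
$L{\left(d \right)} = d - d^{2}$ ($L{\left(d \right)} = \left(d^{2} + d \left(1 - 3\right) d\right) + d = \left(d^{2} + d \left(-2\right) d\right) + d = \left(d^{2} + - 2 d d\right) + d = \left(d^{2} - 2 d^{2}\right) + d = - d^{2} + d = d - d^{2}$)
$m{\left(f \right)} = - 3 f$
$- \frac{2199}{m{\left(-15 \right)} - L{\left(26 \right)}} + \frac{\left(-1\right) \left(-2702\right)}{-1943} = - \frac{2199}{\left(-3\right) \left(-15\right) - 26 \left(1 - 26\right)} + \frac{\left(-1\right) \left(-2702\right)}{-1943} = - \frac{2199}{45 - 26 \left(1 - 26\right)} + 2702 \left(- \frac{1}{1943}\right) = - \frac{2199}{45 - 26 \left(-25\right)} - \frac{2702}{1943} = - \frac{2199}{45 - -650} - \frac{2702}{1943} = - \frac{2199}{45 + 650} - \frac{2702}{1943} = - \frac{2199}{695} - \frac{2702}{1943} = - \frac{6150547}{1350385}$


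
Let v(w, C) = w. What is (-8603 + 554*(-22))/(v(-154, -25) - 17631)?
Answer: 20791/17785 ≈ 1.1690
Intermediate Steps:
(-8603 + 554*(-22))/(v(-154, -25) - 17631) = (-8603 + 554*(-22))/(-154 - 17631) = (-8603 - 12188)/(-17785) = -20791*(-1/17785) = 20791/17785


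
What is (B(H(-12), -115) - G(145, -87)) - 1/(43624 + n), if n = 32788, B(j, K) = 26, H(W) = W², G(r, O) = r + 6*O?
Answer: 30794035/76412 ≈ 403.00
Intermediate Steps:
(B(H(-12), -115) - G(145, -87)) - 1/(43624 + n) = (26 - (145 + 6*(-87))) - 1/(43624 + 32788) = (26 - (145 - 522)) - 1/76412 = (26 - 1*(-377)) - 1*1/76412 = (26 + 377) - 1/76412 = 403 - 1/76412 = 30794035/76412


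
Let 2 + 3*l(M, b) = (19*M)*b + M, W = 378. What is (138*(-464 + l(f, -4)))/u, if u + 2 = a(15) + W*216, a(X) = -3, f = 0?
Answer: -64124/81643 ≈ -0.78542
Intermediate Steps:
l(M, b) = -⅔ + M/3 + 19*M*b/3 (l(M, b) = -⅔ + ((19*M)*b + M)/3 = -⅔ + (19*M*b + M)/3 = -⅔ + (M + 19*M*b)/3 = -⅔ + (M/3 + 19*M*b/3) = -⅔ + M/3 + 19*M*b/3)
u = 81643 (u = -2 + (-3 + 378*216) = -2 + (-3 + 81648) = -2 + 81645 = 81643)
(138*(-464 + l(f, -4)))/u = (138*(-464 + (-⅔ + (⅓)*0 + (19/3)*0*(-4))))/81643 = (138*(-464 + (-⅔ + 0 + 0)))*(1/81643) = (138*(-464 - ⅔))*(1/81643) = (138*(-1394/3))*(1/81643) = -64124*1/81643 = -64124/81643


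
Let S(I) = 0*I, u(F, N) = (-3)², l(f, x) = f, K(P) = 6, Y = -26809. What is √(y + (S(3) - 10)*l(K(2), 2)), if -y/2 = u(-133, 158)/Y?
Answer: I*√43122866298/26809 ≈ 7.7459*I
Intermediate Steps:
u(F, N) = 9
S(I) = 0
y = 18/26809 (y = -18/(-26809) = -18*(-1)/26809 = -2*(-9/26809) = 18/26809 ≈ 0.00067142)
√(y + (S(3) - 10)*l(K(2), 2)) = √(18/26809 + (0 - 10)*6) = √(18/26809 - 10*6) = √(18/26809 - 60) = √(-1608522/26809) = I*√43122866298/26809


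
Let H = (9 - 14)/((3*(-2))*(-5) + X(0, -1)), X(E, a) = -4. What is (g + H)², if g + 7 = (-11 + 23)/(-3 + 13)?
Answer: 606841/16900 ≈ 35.908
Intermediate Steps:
H = -5/26 (H = (9 - 14)/((3*(-2))*(-5) - 4) = -5/(-6*(-5) - 4) = -5/(30 - 4) = -5/26 ≈ -0.19231)
g = -29/5 (g = -7 + (-11 + 23)/(-3 + 13) = -7 + 12/10 = -7 + 12*(⅒) = -7 + 6/5 = -29/5 ≈ -5.8000)
(g + H)² = (-29/5 - 5/26)² = (-779/130)² = 606841/16900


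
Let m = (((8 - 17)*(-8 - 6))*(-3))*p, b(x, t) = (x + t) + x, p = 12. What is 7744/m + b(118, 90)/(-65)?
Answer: -247762/36855 ≈ -6.7226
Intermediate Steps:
b(x, t) = t + 2*x (b(x, t) = (t + x) + x = t + 2*x)
m = -4536 (m = (((8 - 17)*(-8 - 6))*(-3))*12 = (-9*(-14)*(-3))*12 = (126*(-3))*12 = -378*12 = -4536)
7744/m + b(118, 90)/(-65) = 7744/(-4536) + (90 + 2*118)/(-65) = 7744*(-1/4536) + (90 + 236)*(-1/65) = -968/567 + 326*(-1/65) = -968/567 - 326/65 = -247762/36855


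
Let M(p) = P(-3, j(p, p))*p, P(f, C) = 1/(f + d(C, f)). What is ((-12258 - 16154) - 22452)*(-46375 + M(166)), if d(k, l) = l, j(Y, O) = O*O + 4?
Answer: 7080675712/3 ≈ 2.3602e+9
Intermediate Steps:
j(Y, O) = 4 + O² (j(Y, O) = O² + 4 = 4 + O²)
P(f, C) = 1/(2*f) (P(f, C) = 1/(f + f) = 1/(2*f))
M(p) = -p/6 (M(p) = ((½)/(-3))*p = ((½)*(-⅓))*p = -p/6)
((-12258 - 16154) - 22452)*(-46375 + M(166)) = ((-12258 - 16154) - 22452)*(-46375 - ⅙*166) = (-28412 - 22452)*(-46375 - 83/3) = -50864*(-139208/3) = 7080675712/3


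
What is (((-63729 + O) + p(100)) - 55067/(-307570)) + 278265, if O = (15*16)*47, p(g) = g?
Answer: 69485039187/307570 ≈ 2.2592e+5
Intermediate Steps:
O = 11280 (O = 240*47 = 11280)
(((-63729 + O) + p(100)) - 55067/(-307570)) + 278265 = (((-63729 + 11280) + 100) - 55067/(-307570)) + 278265 = ((-52449 + 100) - 55067*(-1/307570)) + 278265 = (-52349 + 55067/307570) + 278265 = -16100926863/307570 + 278265 = 69485039187/307570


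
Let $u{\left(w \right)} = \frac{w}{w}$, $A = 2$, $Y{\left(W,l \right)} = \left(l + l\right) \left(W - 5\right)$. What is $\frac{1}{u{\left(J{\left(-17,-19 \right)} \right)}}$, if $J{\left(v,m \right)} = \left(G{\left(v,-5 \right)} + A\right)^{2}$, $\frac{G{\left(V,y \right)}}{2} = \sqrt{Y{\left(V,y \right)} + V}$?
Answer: $1$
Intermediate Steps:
$Y{\left(W,l \right)} = 2 l \left(-5 + W\right)$
$G{\left(V,y \right)} = 2 \sqrt{V + 2 y \left(-5 + V\right)}$ ($G{\left(V,y \right)} = 2 \sqrt{2 y \left(-5 + V\right) + V} = 2 \sqrt{V + 2 y \left(-5 + V\right)}$)
$J{\left(v,m \right)} = \left(2 + 2 \sqrt{50 - 9 v}\right)^{2}$ ($J{\left(v,m \right)} = \left(2 \sqrt{v + 2 \left(-5\right) \left(-5 + v\right)} + 2\right)^{2} = \left(2 \sqrt{v - \left(-50 + 10 v\right)} + 2\right)^{2} = \left(2 \sqrt{50 - 9 v} + 2\right)^{2} = \left(2 + 2 \sqrt{50 - 9 v}\right)^{2}$)
$u{\left(w \right)} = 1$
$\frac{1}{u{\left(J{\left(-17,-19 \right)} \right)}} = 1^{-1} = 1$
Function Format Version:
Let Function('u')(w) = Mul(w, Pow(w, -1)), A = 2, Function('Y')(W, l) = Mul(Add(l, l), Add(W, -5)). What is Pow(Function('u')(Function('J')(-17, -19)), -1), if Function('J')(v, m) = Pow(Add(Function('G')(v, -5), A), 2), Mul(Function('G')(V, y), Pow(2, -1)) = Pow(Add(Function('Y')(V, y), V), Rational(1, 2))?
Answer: 1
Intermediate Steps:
Function('Y')(W, l) = Mul(2, l, Add(-5, W)) (Function('Y')(W, l) = Mul(Mul(2, l), Add(-5, W)) = Mul(2, l, Add(-5, W)))
Function('G')(V, y) = Mul(2, Pow(Add(V, Mul(2, y, Add(-5, V))), Rational(1, 2))) (Function('G')(V, y) = Mul(2, Pow(Add(Mul(2, y, Add(-5, V)), V), Rational(1, 2))) = Mul(2, Pow(Add(V, Mul(2, y, Add(-5, V))), Rational(1, 2))))
Function('J')(v, m) = Pow(Add(2, Mul(2, Pow(Add(50, Mul(-9, v)), Rational(1, 2)))), 2) (Function('J')(v, m) = Pow(Add(Mul(2, Pow(Add(v, Mul(2, -5, Add(-5, v))), Rational(1, 2))), 2), 2) = Pow(Add(Mul(2, Pow(Add(v, Add(50, Mul(-10, v))), Rational(1, 2))), 2), 2) = Pow(Add(Mul(2, Pow(Add(50, Mul(-9, v)), Rational(1, 2))), 2), 2) = Pow(Add(2, Mul(2, Pow(Add(50, Mul(-9, v)), Rational(1, 2)))), 2))
Function('u')(w) = 1
Pow(Function('u')(Function('J')(-17, -19)), -1) = Pow(1, -1) = 1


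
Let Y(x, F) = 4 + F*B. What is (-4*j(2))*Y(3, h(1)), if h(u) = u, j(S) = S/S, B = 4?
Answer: -32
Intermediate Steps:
j(S) = 1
Y(x, F) = 4 + 4*F (Y(x, F) = 4 + F*4 = 4 + 4*F)
(-4*j(2))*Y(3, h(1)) = (-4*1)*(4 + 4*1) = -4*(4 + 4) = -4*8 = -32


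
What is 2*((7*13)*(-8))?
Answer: -1456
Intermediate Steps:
2*((7*13)*(-8)) = 2*(91*(-8)) = 2*(-728) = -1456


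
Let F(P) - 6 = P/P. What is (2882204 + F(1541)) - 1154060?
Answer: 1728151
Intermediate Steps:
F(P) = 7 (F(P) = 6 + P/P = 6 + 1 = 7)
(2882204 + F(1541)) - 1154060 = (2882204 + 7) - 1154060 = 2882211 - 1154060 = 1728151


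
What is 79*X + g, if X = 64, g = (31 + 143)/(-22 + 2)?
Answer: 50473/10 ≈ 5047.3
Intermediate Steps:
g = -87/10 (g = 174/(-20) = 174*(-1/20) = -87/10 ≈ -8.7000)
79*X + g = 79*64 - 87/10 = 5056 - 87/10 = 50473/10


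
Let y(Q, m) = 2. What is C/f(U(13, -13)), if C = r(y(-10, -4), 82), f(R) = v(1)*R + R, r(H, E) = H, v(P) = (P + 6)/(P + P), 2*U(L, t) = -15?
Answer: -8/135 ≈ -0.059259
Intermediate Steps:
U(L, t) = -15/2 (U(L, t) = (1/2)*(-15) = -15/2)
v(P) = (6 + P)/(2*P) (v(P) = (6 + P)/((2*P)) = (6 + P)*(1/(2*P)) = (6 + P)/(2*P))
f(R) = 9*R/2 (f(R) = ((1/2)*(6 + 1)/1)*R + R = ((1/2)*1*7)*R + R = 7*R/2 + R = 9*R/2)
C = 2
C/f(U(13, -13)) = 2/(((9/2)*(-15/2))) = 2/(-135/4) = 2*(-4/135) = -8/135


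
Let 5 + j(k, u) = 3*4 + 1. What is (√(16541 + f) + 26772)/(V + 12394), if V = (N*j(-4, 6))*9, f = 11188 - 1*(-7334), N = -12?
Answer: 13386/5765 + √35063/11530 ≈ 2.3382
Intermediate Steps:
j(k, u) = 8 (j(k, u) = -5 + (3*4 + 1) = -5 + (12 + 1) = -5 + 13 = 8)
f = 18522 (f = 11188 + 7334 = 18522)
V = -864 (V = -12*8*9 = -96*9 = -864)
(√(16541 + f) + 26772)/(V + 12394) = (√(16541 + 18522) + 26772)/(-864 + 12394) = (√35063 + 26772)/11530 = (26772 + √35063)*(1/11530) = 13386/5765 + √35063/11530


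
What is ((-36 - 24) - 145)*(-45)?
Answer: 9225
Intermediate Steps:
((-36 - 24) - 145)*(-45) = (-60 - 145)*(-45) = -205*(-45) = 9225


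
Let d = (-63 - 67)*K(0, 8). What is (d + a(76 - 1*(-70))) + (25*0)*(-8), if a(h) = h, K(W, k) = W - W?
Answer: 146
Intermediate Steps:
K(W, k) = 0
d = 0 (d = (-63 - 67)*0 = -130*0 = 0)
(d + a(76 - 1*(-70))) + (25*0)*(-8) = (0 + (76 - 1*(-70))) + (25*0)*(-8) = (0 + (76 + 70)) + 0*(-8) = (0 + 146) + 0 = 146 + 0 = 146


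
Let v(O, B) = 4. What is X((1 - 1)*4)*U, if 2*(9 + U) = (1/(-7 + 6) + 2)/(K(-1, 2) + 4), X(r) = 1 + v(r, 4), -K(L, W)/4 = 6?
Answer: -361/8 ≈ -45.125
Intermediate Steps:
K(L, W) = -24 (K(L, W) = -4*6 = -24)
X(r) = 5 (X(r) = 1 + 4 = 5)
U = -361/40 (U = -9 + ((1/(-7 + 6) + 2)/(-24 + 4))/2 = -9 + ((1/(-1) + 2)/(-20))/2 = -9 + ((-1 + 2)*(-1/20))/2 = -9 + (1*(-1/20))/2 = -9 + (½)*(-1/20) = -9 - 1/40 = -361/40 ≈ -9.0250)
X((1 - 1)*4)*U = 5*(-361/40) = -361/8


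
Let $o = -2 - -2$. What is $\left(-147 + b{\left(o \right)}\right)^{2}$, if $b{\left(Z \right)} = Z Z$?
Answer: $21609$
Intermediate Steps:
$o = 0$ ($o = -2 + 2 = 0$)
$b{\left(Z \right)} = Z^{2}$
$\left(-147 + b{\left(o \right)}\right)^{2} = \left(-147 + 0^{2}\right)^{2} = \left(-147 + 0\right)^{2} = \left(-147\right)^{2} = 21609$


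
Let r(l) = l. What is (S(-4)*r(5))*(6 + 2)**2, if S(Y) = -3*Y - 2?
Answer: 3200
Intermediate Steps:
S(Y) = -2 - 3*Y
(S(-4)*r(5))*(6 + 2)**2 = ((-2 - 3*(-4))*5)*(6 + 2)**2 = ((-2 + 12)*5)*8**2 = (10*5)*64 = 50*64 = 3200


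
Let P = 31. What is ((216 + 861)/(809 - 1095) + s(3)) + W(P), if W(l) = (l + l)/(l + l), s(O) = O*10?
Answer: 7789/286 ≈ 27.234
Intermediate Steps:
s(O) = 10*O
W(l) = 1 (W(l) = (2*l)/((2*l)) = (2*l)*(1/(2*l)) = 1)
((216 + 861)/(809 - 1095) + s(3)) + W(P) = ((216 + 861)/(809 - 1095) + 10*3) + 1 = (1077/(-286) + 30) + 1 = (1077*(-1/286) + 30) + 1 = (-1077/286 + 30) + 1 = 7503/286 + 1 = 7789/286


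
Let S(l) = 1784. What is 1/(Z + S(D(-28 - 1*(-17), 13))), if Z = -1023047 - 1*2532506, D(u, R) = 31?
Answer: -1/3553769 ≈ -2.8139e-7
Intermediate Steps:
Z = -3555553 (Z = -1023047 - 2532506 = -3555553)
1/(Z + S(D(-28 - 1*(-17), 13))) = 1/(-3555553 + 1784) = 1/(-3553769) = -1/3553769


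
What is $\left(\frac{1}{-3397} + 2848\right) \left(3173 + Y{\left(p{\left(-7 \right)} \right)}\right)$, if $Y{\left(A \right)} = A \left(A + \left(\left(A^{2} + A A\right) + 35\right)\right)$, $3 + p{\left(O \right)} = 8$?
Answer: $\frac{35051275065}{3397} \approx 1.0318 \cdot 10^{7}$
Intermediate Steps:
$p{\left(O \right)} = 5$ ($p{\left(O \right)} = -3 + 8 = 5$)
$Y{\left(A \right)} = A \left(35 + A + 2 A^{2}\right)$ ($Y{\left(A \right)} = A \left(A + \left(\left(A^{2} + A^{2}\right) + 35\right)\right) = A \left(A + \left(2 A^{2} + 35\right)\right) = A \left(A + \left(35 + 2 A^{2}\right)\right) = A \left(35 + A + 2 A^{2}\right)$)
$\left(\frac{1}{-3397} + 2848\right) \left(3173 + Y{\left(p{\left(-7 \right)} \right)}\right) = \left(\frac{1}{-3397} + 2848\right) \left(3173 + 5 \left(35 + 5 + 2 \cdot 5^{2}\right)\right) = \left(- \frac{1}{3397} + 2848\right) \left(3173 + 5 \left(35 + 5 + 2 \cdot 25\right)\right) = \frac{9674655 \left(3173 + 5 \left(35 + 5 + 50\right)\right)}{3397} = \frac{9674655 \left(3173 + 5 \cdot 90\right)}{3397} = \frac{9674655 \left(3173 + 450\right)}{3397} = \frac{9674655}{3397} \cdot 3623 = \frac{35051275065}{3397}$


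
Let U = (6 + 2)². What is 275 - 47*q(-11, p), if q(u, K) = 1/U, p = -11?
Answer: 17553/64 ≈ 274.27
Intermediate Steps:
U = 64 (U = 8² = 64)
q(u, K) = 1/64
275 - 47*q(-11, p) = 275 - 47*1/64 = 275 - 47/64 = 17553/64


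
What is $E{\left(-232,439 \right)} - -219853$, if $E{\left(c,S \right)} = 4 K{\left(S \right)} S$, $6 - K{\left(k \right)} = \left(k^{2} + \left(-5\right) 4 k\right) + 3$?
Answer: $-322775275$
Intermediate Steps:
$K{\left(k \right)} = 3 - k^{2} + 20 k$ ($K{\left(k \right)} = 6 - \left(\left(k^{2} + \left(-5\right) 4 k\right) + 3\right) = 6 - \left(\left(k^{2} - 20 k\right) + 3\right) = 6 - \left(3 + k^{2} - 20 k\right) = 3 - k^{2} + 20 k$)
$E{\left(c,S \right)} = S \left(12 - 4 S^{2} + 80 S\right)$ ($E{\left(c,S \right)} = 4 \left(3 - S^{2} + 20 S\right) S = \left(12 - 4 S^{2} + 80 S\right) S = S \left(12 - 4 S^{2} + 80 S\right)$)
$E{\left(-232,439 \right)} - -219853 = 4 \cdot 439 \left(3 - 439^{2} + 20 \cdot 439\right) - -219853 = 4 \cdot 439 \left(3 - 192721 + 8780\right) + 219853 = 4 \cdot 439 \left(-183938\right) + 219853 = -322995128 + 219853 = -322775275$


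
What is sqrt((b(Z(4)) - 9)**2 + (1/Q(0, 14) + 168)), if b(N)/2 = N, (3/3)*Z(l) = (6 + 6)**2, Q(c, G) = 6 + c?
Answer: sqrt(2808330)/6 ≈ 279.30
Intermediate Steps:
Z(l) = 144 (Z(l) = (6 + 6)**2 = 12**2 = 144)
b(N) = 2*N
sqrt((b(Z(4)) - 9)**2 + (1/Q(0, 14) + 168)) = sqrt((2*144 - 9)**2 + (1/(6 + 0) + 168)) = sqrt((288 - 9)**2 + (1/6 + 168)) = sqrt(279**2 + (1/6 + 168)) = sqrt(77841 + 1009/6) = sqrt(468055/6) = sqrt(2808330)/6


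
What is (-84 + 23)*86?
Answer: -5246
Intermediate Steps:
(-84 + 23)*86 = -61*86 = -5246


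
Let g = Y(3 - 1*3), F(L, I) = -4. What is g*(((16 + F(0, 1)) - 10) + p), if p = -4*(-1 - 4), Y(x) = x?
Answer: 0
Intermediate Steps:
p = 20 (p = -4*(-5) = 20)
g = 0 (g = 3 - 1*3 = 3 - 3 = 0)
g*(((16 + F(0, 1)) - 10) + p) = 0*(((16 - 4) - 10) + 20) = 0*((12 - 10) + 20) = 0*(2 + 20) = 0*22 = 0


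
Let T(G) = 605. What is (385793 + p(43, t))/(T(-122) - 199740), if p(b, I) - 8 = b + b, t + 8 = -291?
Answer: -385887/199135 ≈ -1.9378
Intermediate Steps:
t = -299 (t = -8 - 291 = -299)
p(b, I) = 8 + 2*b (p(b, I) = 8 + (b + b) = 8 + 2*b)
(385793 + p(43, t))/(T(-122) - 199740) = (385793 + (8 + 2*43))/(605 - 199740) = (385793 + (8 + 86))/(-199135) = (385793 + 94)*(-1/199135) = 385887*(-1/199135) = -385887/199135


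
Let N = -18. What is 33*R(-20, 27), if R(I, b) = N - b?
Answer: -1485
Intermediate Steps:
R(I, b) = -18 - b
33*R(-20, 27) = 33*(-18 - 1*27) = 33*(-18 - 27) = 33*(-45) = -1485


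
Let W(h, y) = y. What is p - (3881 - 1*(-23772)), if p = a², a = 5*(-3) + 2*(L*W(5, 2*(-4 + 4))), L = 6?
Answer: -27428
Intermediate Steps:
a = -15 (a = 5*(-3) + 2*(6*(2*(-4 + 4))) = -15 + 2*(6*(2*0)) = -15 + 2*(6*0) = -15 + 2*0 = -15 + 0 = -15)
p = 225 (p = (-15)² = 225)
p - (3881 - 1*(-23772)) = 225 - (3881 - 1*(-23772)) = 225 - (3881 + 23772) = 225 - 1*27653 = 225 - 27653 = -27428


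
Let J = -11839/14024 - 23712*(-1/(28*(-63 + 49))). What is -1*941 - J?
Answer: -604485369/687176 ≈ -879.67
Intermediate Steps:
J = -42147247/687176 (J = -11839*1/14024 - 23712/((-28*(-14))) = -11839/14024 - 23712/392 = -11839/14024 - 23712*1/392 = -11839/14024 - 2964/49 = -42147247/687176 ≈ -61.334)
-1*941 - J = -1*941 - 1*(-42147247/687176) = -941 + 42147247/687176 = -604485369/687176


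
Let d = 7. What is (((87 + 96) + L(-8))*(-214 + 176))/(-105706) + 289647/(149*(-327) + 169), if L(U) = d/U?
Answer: -60562791373/10264898248 ≈ -5.9000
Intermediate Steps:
L(U) = 7/U
(((87 + 96) + L(-8))*(-214 + 176))/(-105706) + 289647/(149*(-327) + 169) = (((87 + 96) + 7/(-8))*(-214 + 176))/(-105706) + 289647/(149*(-327) + 169) = ((183 + 7*(-⅛))*(-38))*(-1/105706) + 289647/(-48723 + 169) = ((183 - 7/8)*(-38))*(-1/105706) + 289647/(-48554) = ((1457/8)*(-38))*(-1/105706) + 289647*(-1/48554) = -27683/4*(-1/105706) - 289647/48554 = 27683/422824 - 289647/48554 = -60562791373/10264898248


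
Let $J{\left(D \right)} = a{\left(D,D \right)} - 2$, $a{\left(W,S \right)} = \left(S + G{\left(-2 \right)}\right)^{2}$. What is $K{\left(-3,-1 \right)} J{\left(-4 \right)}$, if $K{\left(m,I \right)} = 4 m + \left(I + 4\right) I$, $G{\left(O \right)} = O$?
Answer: $-510$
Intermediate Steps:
$K{\left(m,I \right)} = 4 m + I \left(4 + I\right)$ ($K{\left(m,I \right)} = 4 m + \left(4 + I\right) I = 4 m + I \left(4 + I\right)$)
$a{\left(W,S \right)} = \left(-2 + S\right)^{2}$ ($a{\left(W,S \right)} = \left(S - 2\right)^{2} = \left(-2 + S\right)^{2}$)
$J{\left(D \right)} = -2 + \left(-2 + D\right)^{2}$ ($J{\left(D \right)} = \left(-2 + D\right)^{2} - 2 = -2 + \left(-2 + D\right)^{2}$)
$K{\left(-3,-1 \right)} J{\left(-4 \right)} = \left(\left(-1\right)^{2} + 4 \left(-1\right) + 4 \left(-3\right)\right) \left(-2 + \left(-2 - 4\right)^{2}\right) = \left(1 - 4 - 12\right) \left(-2 + \left(-6\right)^{2}\right) = - 15 \left(-2 + 36\right) = \left(-15\right) 34 = -510$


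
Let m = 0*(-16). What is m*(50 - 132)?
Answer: 0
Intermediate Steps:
m = 0
m*(50 - 132) = 0*(50 - 132) = 0*(-82) = 0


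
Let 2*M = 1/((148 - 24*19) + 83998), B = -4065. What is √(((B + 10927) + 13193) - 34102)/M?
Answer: 167380*I*√14047 ≈ 1.9838e+7*I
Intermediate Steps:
M = 1/167380 (M = 1/(2*((148 - 24*19) + 83998)) = 1/(2*((148 - 456) + 83998)) = 1/(2*(-308 + 83998)) = (½)/83690 = (½)*(1/83690) = 1/167380 ≈ 5.9744e-6)
√(((B + 10927) + 13193) - 34102)/M = √(((-4065 + 10927) + 13193) - 34102)/(1/167380) = √((6862 + 13193) - 34102)*167380 = √(20055 - 34102)*167380 = √(-14047)*167380 = (I*√14047)*167380 = 167380*I*√14047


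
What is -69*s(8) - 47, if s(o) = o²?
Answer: -4463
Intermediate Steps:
-69*s(8) - 47 = -69*8² - 47 = -69*64 - 47 = -4416 - 47 = -4463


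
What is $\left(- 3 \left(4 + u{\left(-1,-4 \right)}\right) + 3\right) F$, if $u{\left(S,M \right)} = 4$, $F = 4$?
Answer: $-84$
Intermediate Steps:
$\left(- 3 \left(4 + u{\left(-1,-4 \right)}\right) + 3\right) F = \left(- 3 \left(4 + 4\right) + 3\right) 4 = \left(\left(-3\right) 8 + 3\right) 4 = \left(-24 + 3\right) 4 = \left(-21\right) 4 = -84$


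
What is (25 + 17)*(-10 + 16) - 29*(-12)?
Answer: 600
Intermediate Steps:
(25 + 17)*(-10 + 16) - 29*(-12) = 42*6 + 348 = 252 + 348 = 600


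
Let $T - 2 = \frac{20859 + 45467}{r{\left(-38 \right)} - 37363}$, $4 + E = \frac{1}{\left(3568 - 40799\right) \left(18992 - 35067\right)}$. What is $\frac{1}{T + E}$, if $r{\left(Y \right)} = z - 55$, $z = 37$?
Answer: $- \frac{22372092076825}{84439520760219} \approx -0.26495$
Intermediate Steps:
$r{\left(Y \right)} = -18$ ($r{\left(Y \right)} = 37 - 55 = -18$)
$E = - \frac{2393953299}{598488325}$ ($E = -4 + \frac{1}{\left(3568 - 40799\right) \left(18992 - 35067\right)} = -4 + \frac{1}{\left(-37231\right) \left(-16075\right)} = -4 + \frac{1}{598488325} = - \frac{2393953299}{598488325} \approx -4.0$)
$T = \frac{8436}{37381}$ ($T = 2 + \frac{20859 + 45467}{-18 - 37363} = 2 + \frac{66326}{-37381} = 2 + 66326 \left(- \frac{1}{37381}\right) = 2 - \frac{66326}{37381} = \frac{8436}{37381} \approx 0.22568$)
$\frac{1}{T + E} = \frac{1}{\frac{8436}{37381} - \frac{2393953299}{598488325}} = \frac{1}{- \frac{84439520760219}{22372092076825}} = - \frac{22372092076825}{84439520760219}$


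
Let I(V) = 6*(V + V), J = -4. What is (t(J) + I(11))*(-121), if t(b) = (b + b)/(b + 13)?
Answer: -142780/9 ≈ -15864.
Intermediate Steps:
I(V) = 12*V (I(V) = 6*(2*V) = 12*V)
t(b) = 2*b/(13 + b) (t(b) = (2*b)/(13 + b) = 2*b/(13 + b))
(t(J) + I(11))*(-121) = (2*(-4)/(13 - 4) + 12*11)*(-121) = (2*(-4)/9 + 132)*(-121) = (2*(-4)*(⅑) + 132)*(-121) = (-8/9 + 132)*(-121) = (1180/9)*(-121) = -142780/9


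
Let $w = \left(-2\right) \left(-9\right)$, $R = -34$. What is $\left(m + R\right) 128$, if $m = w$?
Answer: $-2048$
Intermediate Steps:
$w = 18$
$m = 18$
$\left(m + R\right) 128 = \left(18 - 34\right) 128 = \left(-16\right) 128 = -2048$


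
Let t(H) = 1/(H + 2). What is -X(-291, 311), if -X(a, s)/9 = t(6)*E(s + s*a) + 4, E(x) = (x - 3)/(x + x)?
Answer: 52761177/1443040 ≈ 36.563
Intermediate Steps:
E(x) = (-3 + x)/(2*x) (E(x) = (-3 + x)/((2*x)) = (-3 + x)*(1/(2*x)) = (-3 + x)/(2*x))
t(H) = 1/(2 + H)
X(a, s) = -36 - 9*(-3 + s + a*s)/(16*(s + a*s)) (X(a, s) = -9*(((-3 + (s + s*a))/(2*(s + s*a)))/(2 + 6) + 4) = -9*(((-3 + (s + a*s))/(2*(s + a*s)))/8 + 4) = -9*(((-3 + s + a*s)/(2*(s + a*s)))/8 + 4) = -9*((-3 + s + a*s)/(16*(s + a*s)) + 4) = -9*(4 + (-3 + s + a*s)/(16*(s + a*s))) = -36 - 9*(-3 + s + a*s)/(16*(s + a*s)))
-X(-291, 311) = -9*(3 - 65*311*(1 - 291))/(16*311*(1 - 291)) = -9*(3 - 65*311*(-290))/(16*311*(-290)) = -9*(-1)*(3 + 5862350)/(16*311*290) = -9*(-1)*5862353/(16*311*290) = -1*(-52761177/1443040) = 52761177/1443040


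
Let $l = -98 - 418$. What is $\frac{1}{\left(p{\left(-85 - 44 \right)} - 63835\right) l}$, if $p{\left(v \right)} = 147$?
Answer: $\frac{1}{32863008} \approx 3.0429 \cdot 10^{-8}$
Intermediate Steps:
$l = -516$ ($l = -98 - 418 = -516$)
$\frac{1}{\left(p{\left(-85 - 44 \right)} - 63835\right) l} = \frac{1}{\left(147 - 63835\right) \left(-516\right)} = \frac{1}{-63688} \left(- \frac{1}{516}\right) = \left(- \frac{1}{63688}\right) \left(- \frac{1}{516}\right) = \frac{1}{32863008}$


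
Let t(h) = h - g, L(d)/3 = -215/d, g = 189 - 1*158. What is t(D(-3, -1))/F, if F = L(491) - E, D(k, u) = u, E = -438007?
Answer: -1964/26882599 ≈ -7.3058e-5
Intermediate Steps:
g = 31 (g = 189 - 158 = 31)
L(d) = -645/d (L(d) = 3*(-215/d) = -645/d)
t(h) = -31 + h (t(h) = h - 1*31 = h - 31 = -31 + h)
F = 215060792/491 (F = -645/491 - 1*(-438007) = -645*1/491 + 438007 = -645/491 + 438007 = 215060792/491 ≈ 4.3801e+5)
t(D(-3, -1))/F = (-31 - 1)/(215060792/491) = -32*491/215060792 = -1964/26882599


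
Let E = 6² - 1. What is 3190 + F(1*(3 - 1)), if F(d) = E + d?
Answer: 3227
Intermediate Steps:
E = 35 (E = 36 - 1 = 35)
F(d) = 35 + d
3190 + F(1*(3 - 1)) = 3190 + (35 + 1*(3 - 1)) = 3190 + (35 + 1*2) = 3190 + (35 + 2) = 3190 + 37 = 3227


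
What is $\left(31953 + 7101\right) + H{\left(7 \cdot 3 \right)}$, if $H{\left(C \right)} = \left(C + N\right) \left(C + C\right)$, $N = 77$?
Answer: $43170$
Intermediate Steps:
$H{\left(C \right)} = 2 C \left(77 + C\right)$ ($H{\left(C \right)} = \left(C + 77\right) \left(C + C\right) = \left(77 + C\right) 2 C = 2 C \left(77 + C\right)$)
$\left(31953 + 7101\right) + H{\left(7 \cdot 3 \right)} = \left(31953 + 7101\right) + 2 \cdot 7 \cdot 3 \left(77 + 7 \cdot 3\right) = 39054 + 2 \cdot 21 \left(77 + 21\right) = 39054 + 2 \cdot 21 \cdot 98 = 39054 + 4116 = 43170$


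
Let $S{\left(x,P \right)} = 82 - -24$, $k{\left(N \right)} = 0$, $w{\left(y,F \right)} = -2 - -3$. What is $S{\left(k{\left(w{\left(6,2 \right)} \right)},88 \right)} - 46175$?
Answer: $-46069$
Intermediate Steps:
$w{\left(y,F \right)} = 1$ ($w{\left(y,F \right)} = -2 + 3 = 1$)
$S{\left(x,P \right)} = 106$ ($S{\left(x,P \right)} = 82 + 24 = 106$)
$S{\left(k{\left(w{\left(6,2 \right)} \right)},88 \right)} - 46175 = 106 - 46175 = -46069$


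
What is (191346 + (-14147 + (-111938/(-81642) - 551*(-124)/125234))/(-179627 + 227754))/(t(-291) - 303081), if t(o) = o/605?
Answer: -647315641857926213975/1025313749725711494852 ≈ -0.63133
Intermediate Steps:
t(o) = o/605 (t(o) = o*(1/605) = o/605)
(191346 + (-14147 + (-111938/(-81642) - 551*(-124)/125234))/(-179627 + 227754))/(t(-291) - 303081) = (191346 + (-14147 + (-111938/(-81642) - 551*(-124)/125234))/(-179627 + 227754))/((1/605)*(-291) - 303081) = (191346 + (-14147 + (-111938*(-1/81642) + 68324*(1/125234)))/48127)/(-291/605 - 303081) = (191346 + (-14147 + (55969/40821 + 34162/62617))*(1/48127))/(-183364296/605) = (191346 + (-14147 + 4899137875/2556088557)*(1/48127))*(-605/183364296) = (191346 - 36156085678004/2556088557*1/48127)*(-605/183364296) = (191346 - 36156085678004/123016873982739)*(-605/183364296) = (23538750613015498690/123016873982739)*(-605/183364296) = -647315641857926213975/1025313749725711494852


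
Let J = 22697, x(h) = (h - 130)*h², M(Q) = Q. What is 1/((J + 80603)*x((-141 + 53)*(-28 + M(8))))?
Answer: 1/521570790400000 ≈ 1.9173e-15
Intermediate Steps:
x(h) = h²*(-130 + h) (x(h) = (-130 + h)*h² = h²*(-130 + h))
1/((J + 80603)*x((-141 + 53)*(-28 + M(8)))) = 1/((22697 + 80603)*((((-141 + 53)*(-28 + 8))²*(-130 + (-141 + 53)*(-28 + 8))))) = 1/(103300*(((-88*(-20))²*(-130 - 88*(-20))))) = 1/(103300*((1760²*(-130 + 1760)))) = 1/(103300*((3097600*1630))) = (1/103300)/5049088000 = (1/103300)*(1/5049088000) = 1/521570790400000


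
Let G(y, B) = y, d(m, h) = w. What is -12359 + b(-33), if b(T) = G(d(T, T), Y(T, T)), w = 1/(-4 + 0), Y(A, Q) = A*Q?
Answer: -49437/4 ≈ -12359.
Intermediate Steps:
w = -¼ (w = 1/(-4) = -¼ ≈ -0.25000)
d(m, h) = -¼
b(T) = -¼
-12359 + b(-33) = -12359 - ¼ = -49437/4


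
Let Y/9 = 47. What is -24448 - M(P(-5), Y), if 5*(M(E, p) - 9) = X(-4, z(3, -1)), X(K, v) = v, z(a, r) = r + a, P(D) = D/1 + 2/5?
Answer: -122287/5 ≈ -24457.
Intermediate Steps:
P(D) = ⅖ + D (P(D) = D*1 + 2*(⅕) = D + ⅖ = ⅖ + D)
z(a, r) = a + r
Y = 423 (Y = 9*47 = 423)
M(E, p) = 47/5 (M(E, p) = 9 + (3 - 1)/5 = 9 + (⅕)*2 = 9 + ⅖ = 47/5)
-24448 - M(P(-5), Y) = -24448 - 1*47/5 = -24448 - 47/5 = -122287/5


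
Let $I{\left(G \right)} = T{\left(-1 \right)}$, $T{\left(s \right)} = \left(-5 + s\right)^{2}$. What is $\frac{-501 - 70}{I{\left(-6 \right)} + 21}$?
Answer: $- \frac{571}{57} \approx -10.018$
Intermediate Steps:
$I{\left(G \right)} = 36$ ($I{\left(G \right)} = \left(-5 - 1\right)^{2} = \left(-6\right)^{2} = 36$)
$\frac{-501 - 70}{I{\left(-6 \right)} + 21} = \frac{-501 - 70}{36 + 21} = - \frac{571}{57}$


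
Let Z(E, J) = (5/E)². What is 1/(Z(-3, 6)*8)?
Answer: 9/200 ≈ 0.045000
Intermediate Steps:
Z(E, J) = 25/E²
1/(Z(-3, 6)*8) = 1/((25/(-3)²)*8) = 1/((25*(⅑))*8) = 1/((25/9)*8) = 1/(200/9) = 9/200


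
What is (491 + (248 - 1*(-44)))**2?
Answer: 613089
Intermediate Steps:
(491 + (248 - 1*(-44)))**2 = (491 + (248 + 44))**2 = (491 + 292)**2 = 783**2 = 613089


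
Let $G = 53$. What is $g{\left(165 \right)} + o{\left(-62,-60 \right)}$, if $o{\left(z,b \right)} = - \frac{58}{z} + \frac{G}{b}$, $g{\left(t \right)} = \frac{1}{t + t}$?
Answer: $\frac{1129}{20460} \approx 0.055181$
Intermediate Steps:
$g{\left(t \right)} = \frac{1}{2 t}$
$o{\left(z,b \right)} = - \frac{58}{z} + \frac{53}{b}$
$g{\left(165 \right)} + o{\left(-62,-60 \right)} = \frac{1}{2 \cdot 165} + \left(- \frac{58}{-62} + \frac{53}{-60}\right) = \frac{1}{2} \cdot \frac{1}{165} + \left(\left(-58\right) \left(- \frac{1}{62}\right) + 53 \left(- \frac{1}{60}\right)\right) = \frac{1}{330} + \left(\frac{29}{31} - \frac{53}{60}\right) = \frac{1}{330} + \frac{97}{1860} = \frac{1129}{20460}$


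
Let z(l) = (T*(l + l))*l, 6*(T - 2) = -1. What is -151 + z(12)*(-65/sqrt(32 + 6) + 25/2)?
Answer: 6449 - 17160*sqrt(38)/19 ≈ 881.56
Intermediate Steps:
T = 11/6 (T = 2 + (1/6)*(-1) = 2 - 1/6 = 11/6 ≈ 1.8333)
z(l) = 11*l**2/3 (z(l) = (11*(l + l)/6)*l = (11*(2*l)/6)*l = (11*l/3)*l = 11*l**2/3)
-151 + z(12)*(-65/sqrt(32 + 6) + 25/2) = -151 + ((11/3)*12**2)*(-65/sqrt(32 + 6) + 25/2) = -151 + ((11/3)*144)*(-65*sqrt(38)/38 + 25*(1/2)) = -151 + 528*(-65*sqrt(38)/38 + 25/2) = -151 + 528*(25/2 - 65*sqrt(38)/38) = -151 + (6600 - 17160*sqrt(38)/19) = 6449 - 17160*sqrt(38)/19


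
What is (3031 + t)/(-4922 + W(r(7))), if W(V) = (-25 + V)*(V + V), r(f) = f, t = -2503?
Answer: -264/2587 ≈ -0.10205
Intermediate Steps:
W(V) = 2*V*(-25 + V) (W(V) = (-25 + V)*(2*V) = 2*V*(-25 + V))
(3031 + t)/(-4922 + W(r(7))) = (3031 - 2503)/(-4922 + 2*7*(-25 + 7)) = 528/(-4922 + 2*7*(-18)) = 528/(-4922 - 252) = 528/(-5174) = 528*(-1/5174) = -264/2587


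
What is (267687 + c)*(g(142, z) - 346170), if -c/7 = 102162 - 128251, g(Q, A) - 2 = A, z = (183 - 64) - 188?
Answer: -155913983470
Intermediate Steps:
z = -69 (z = 119 - 188 = -69)
g(Q, A) = 2 + A
c = 182623 (c = -7*(102162 - 128251) = -7*(-26089) = 182623)
(267687 + c)*(g(142, z) - 346170) = (267687 + 182623)*((2 - 69) - 346170) = 450310*(-67 - 346170) = 450310*(-346237) = -155913983470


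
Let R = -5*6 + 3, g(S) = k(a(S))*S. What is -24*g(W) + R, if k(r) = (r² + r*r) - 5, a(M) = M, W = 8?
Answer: -23643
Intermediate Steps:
k(r) = -5 + 2*r² (k(r) = (r² + r²) - 5 = 2*r² - 5 = -5 + 2*r²)
g(S) = S*(-5 + 2*S²) (g(S) = (-5 + 2*S²)*S = S*(-5 + 2*S²))
R = -27 (R = -30 + 3 = -27)
-24*g(W) + R = -192*(-5 + 2*8²) - 27 = -192*(-5 + 2*64) - 27 = -192*(-5 + 128) - 27 = -192*123 - 27 = -24*984 - 27 = -23616 - 27 = -23643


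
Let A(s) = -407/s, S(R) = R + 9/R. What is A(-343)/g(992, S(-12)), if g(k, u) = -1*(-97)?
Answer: 407/33271 ≈ 0.012233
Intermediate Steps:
g(k, u) = 97
A(-343)/g(992, S(-12)) = -407/(-343)/97 = -407*(-1/343)*(1/97) = (407/343)*(1/97) = 407/33271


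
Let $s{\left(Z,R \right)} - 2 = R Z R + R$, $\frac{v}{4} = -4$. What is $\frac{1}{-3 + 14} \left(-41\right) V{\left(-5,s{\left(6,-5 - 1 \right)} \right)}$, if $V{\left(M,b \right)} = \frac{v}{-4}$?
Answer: $- \frac{164}{11} \approx -14.909$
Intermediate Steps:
$v = -16$ ($v = 4 \left(-4\right) = -16$)
$s{\left(Z,R \right)} = 2 + R + Z R^{2}$ ($s{\left(Z,R \right)} = 2 + \left(R Z R + R\right) = 2 + \left(Z R^{2} + R\right) = 2 + \left(R + Z R^{2}\right) = 2 + R + Z R^{2}$)
$V{\left(M,b \right)} = 4$ ($V{\left(M,b \right)} = - \frac{16}{-4} = \left(-16\right) \left(- \frac{1}{4}\right) = 4$)
$\frac{1}{-3 + 14} \left(-41\right) V{\left(-5,s{\left(6,-5 - 1 \right)} \right)} = \frac{1}{-3 + 14} \left(-41\right) 4 = \frac{1}{11} \left(-41\right) 4 = \left(- \frac{41}{11}\right) 4 = - \frac{164}{11}$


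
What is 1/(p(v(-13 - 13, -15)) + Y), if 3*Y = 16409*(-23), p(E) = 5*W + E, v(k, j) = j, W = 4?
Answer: -3/377392 ≈ -7.9493e-6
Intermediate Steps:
p(E) = 20 + E (p(E) = 5*4 + E = 20 + E)
Y = -377407/3 (Y = (16409*(-23))/3 = (1/3)*(-377407) = -377407/3 ≈ -1.2580e+5)
1/(p(v(-13 - 13, -15)) + Y) = 1/((20 - 15) - 377407/3) = 1/(5 - 377407/3) = 1/(-377392/3) = -3/377392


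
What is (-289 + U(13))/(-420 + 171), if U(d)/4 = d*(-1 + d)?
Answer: -335/249 ≈ -1.3454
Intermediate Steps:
U(d) = 4*d*(-1 + d) (U(d) = 4*(d*(-1 + d)) = 4*d*(-1 + d))
(-289 + U(13))/(-420 + 171) = (-289 + 4*13*(-1 + 13))/(-420 + 171) = (-289 + 4*13*12)/(-249) = (-289 + 624)*(-1/249) = 335*(-1/249) = -335/249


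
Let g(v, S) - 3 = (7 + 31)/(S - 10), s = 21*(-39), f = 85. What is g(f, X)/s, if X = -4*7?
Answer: -2/819 ≈ -0.0024420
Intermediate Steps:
s = -819
X = -28
g(v, S) = 3 + 38/(-10 + S) (g(v, S) = 3 + (7 + 31)/(S - 10) = 3 + 38/(-10 + S))
g(f, X)/s = ((8 + 3*(-28))/(-10 - 28))/(-819) = ((8 - 84)/(-38))*(-1/819) = -1/38*(-76)*(-1/819) = 2*(-1/819) = -2/819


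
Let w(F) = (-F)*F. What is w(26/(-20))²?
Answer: 28561/10000 ≈ 2.8561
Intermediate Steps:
w(F) = -F²
w(26/(-20))² = (-(26/(-20))²)² = (-(26*(-1/20))²)² = (-(-13/10)²)² = (-1*169/100)² = (-169/100)² = 28561/10000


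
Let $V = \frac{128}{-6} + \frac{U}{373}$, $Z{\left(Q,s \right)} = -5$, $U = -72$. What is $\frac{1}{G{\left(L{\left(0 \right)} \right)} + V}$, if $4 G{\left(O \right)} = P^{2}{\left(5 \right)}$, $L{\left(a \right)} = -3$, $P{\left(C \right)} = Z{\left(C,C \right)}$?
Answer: $- \frac{4476}{68377} \approx -0.065461$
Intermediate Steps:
$P{\left(C \right)} = -5$
$V = - \frac{24088}{1119}$ ($V = \frac{128}{-6} - \frac{72}{373} = 128 \left(- \frac{1}{6}\right) - \frac{72}{373} = - \frac{64}{3} - \frac{72}{373} = - \frac{24088}{1119} \approx -21.526$)
$G{\left(O \right)} = \frac{25}{4}$ ($G{\left(O \right)} = \frac{\left(-5\right)^{2}}{4} = \frac{1}{4} \cdot 25 = \frac{25}{4}$)
$\frac{1}{G{\left(L{\left(0 \right)} \right)} + V} = \frac{1}{\frac{25}{4} - \frac{24088}{1119}} = \frac{1}{- \frac{68377}{4476}} = - \frac{4476}{68377}$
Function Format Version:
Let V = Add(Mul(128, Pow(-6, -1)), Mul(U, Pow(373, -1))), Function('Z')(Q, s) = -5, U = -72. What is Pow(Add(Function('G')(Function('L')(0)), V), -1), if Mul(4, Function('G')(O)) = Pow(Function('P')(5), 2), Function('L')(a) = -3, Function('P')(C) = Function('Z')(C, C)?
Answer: Rational(-4476, 68377) ≈ -0.065461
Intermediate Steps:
Function('P')(C) = -5
V = Rational(-24088, 1119) (V = Add(Mul(128, Pow(-6, -1)), Mul(-72, Pow(373, -1))) = Add(Mul(128, Rational(-1, 6)), Mul(-72, Rational(1, 373))) = Add(Rational(-64, 3), Rational(-72, 373)) = Rational(-24088, 1119) ≈ -21.526)
Function('G')(O) = Rational(25, 4) (Function('G')(O) = Mul(Rational(1, 4), Pow(-5, 2)) = Mul(Rational(1, 4), 25) = Rational(25, 4))
Pow(Add(Function('G')(Function('L')(0)), V), -1) = Pow(Add(Rational(25, 4), Rational(-24088, 1119)), -1) = Pow(Rational(-68377, 4476), -1) = Rational(-4476, 68377)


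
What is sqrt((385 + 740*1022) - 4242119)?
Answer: I*sqrt(3485454) ≈ 1866.9*I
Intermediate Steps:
sqrt((385 + 740*1022) - 4242119) = sqrt((385 + 756280) - 4242119) = sqrt(756665 - 4242119) = sqrt(-3485454) = I*sqrt(3485454)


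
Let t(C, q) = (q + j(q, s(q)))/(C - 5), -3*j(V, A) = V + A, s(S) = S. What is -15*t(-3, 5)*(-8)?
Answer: -25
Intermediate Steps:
j(V, A) = -A/3 - V/3 (j(V, A) = -(V + A)/3 = -(A + V)/3 = -A/3 - V/3)
t(C, q) = q/(3*(-5 + C)) (t(C, q) = (q + (-q/3 - q/3))/(C - 5) = (q - 2*q/3)/(-5 + C) = (q/3)/(-5 + C) = q/(3*(-5 + C)))
-15*t(-3, 5)*(-8) = -5*5/(-5 - 3)*(-8) = -5*5/(-8)*(-8) = -5*5*(-1)/8*(-8) = -15*(-5/24)*(-8) = (25/8)*(-8) = -25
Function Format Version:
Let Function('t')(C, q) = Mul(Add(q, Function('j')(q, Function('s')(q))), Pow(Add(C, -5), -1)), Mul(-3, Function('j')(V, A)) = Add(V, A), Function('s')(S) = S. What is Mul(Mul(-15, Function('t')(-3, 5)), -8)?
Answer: -25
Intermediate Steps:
Function('j')(V, A) = Add(Mul(Rational(-1, 3), A), Mul(Rational(-1, 3), V)) (Function('j')(V, A) = Mul(Rational(-1, 3), Add(V, A)) = Mul(Rational(-1, 3), Add(A, V)) = Add(Mul(Rational(-1, 3), A), Mul(Rational(-1, 3), V)))
Function('t')(C, q) = Mul(Rational(1, 3), q, Pow(Add(-5, C), -1)) (Function('t')(C, q) = Mul(Add(q, Add(Mul(Rational(-1, 3), q), Mul(Rational(-1, 3), q))), Pow(Add(C, -5), -1)) = Mul(Add(q, Mul(Rational(-2, 3), q)), Pow(Add(-5, C), -1)) = Mul(Mul(Rational(1, 3), q), Pow(Add(-5, C), -1)) = Mul(Rational(1, 3), q, Pow(Add(-5, C), -1)))
Mul(Mul(-15, Function('t')(-3, 5)), -8) = Mul(Mul(-15, Mul(Rational(1, 3), 5, Pow(Add(-5, -3), -1))), -8) = Mul(Mul(-15, Mul(Rational(1, 3), 5, Pow(-8, -1))), -8) = Mul(Mul(-15, Mul(Rational(1, 3), 5, Rational(-1, 8))), -8) = Mul(Mul(-15, Rational(-5, 24)), -8) = Mul(Rational(25, 8), -8) = -25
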